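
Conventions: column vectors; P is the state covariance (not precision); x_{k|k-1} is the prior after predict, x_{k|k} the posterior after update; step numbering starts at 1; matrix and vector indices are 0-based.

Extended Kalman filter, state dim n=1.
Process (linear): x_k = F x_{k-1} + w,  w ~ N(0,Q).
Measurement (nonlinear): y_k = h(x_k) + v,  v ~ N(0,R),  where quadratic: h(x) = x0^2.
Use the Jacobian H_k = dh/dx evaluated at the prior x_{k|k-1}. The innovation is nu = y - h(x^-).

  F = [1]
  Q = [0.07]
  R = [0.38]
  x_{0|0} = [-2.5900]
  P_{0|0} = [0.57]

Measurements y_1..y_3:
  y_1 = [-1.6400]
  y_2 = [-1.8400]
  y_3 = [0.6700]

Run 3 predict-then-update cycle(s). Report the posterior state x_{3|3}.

x_post = [-0.4401]

step 1: x^-=[-2.5900]  P^-=[0.6400]  H_jac=[-5.1800]  S=[17.5527]  K=[-0.1889]  nu=[-8.3481]  x^+=[-1.0133]  P^+=[0.0139]
step 2: x^-=[-1.0133]  P^-=[0.0839]  H_jac=[-2.0266]  S=[0.7244]  K=[-0.2346]  nu=[-2.8668]  x^+=[-0.3408]  P^+=[0.0440]
step 3: x^-=[-0.3408]  P^-=[0.1140]  H_jac=[-0.6815]  S=[0.4329]  K=[-0.1794]  nu=[0.5539]  x^+=[-0.4401]  P^+=[0.1000]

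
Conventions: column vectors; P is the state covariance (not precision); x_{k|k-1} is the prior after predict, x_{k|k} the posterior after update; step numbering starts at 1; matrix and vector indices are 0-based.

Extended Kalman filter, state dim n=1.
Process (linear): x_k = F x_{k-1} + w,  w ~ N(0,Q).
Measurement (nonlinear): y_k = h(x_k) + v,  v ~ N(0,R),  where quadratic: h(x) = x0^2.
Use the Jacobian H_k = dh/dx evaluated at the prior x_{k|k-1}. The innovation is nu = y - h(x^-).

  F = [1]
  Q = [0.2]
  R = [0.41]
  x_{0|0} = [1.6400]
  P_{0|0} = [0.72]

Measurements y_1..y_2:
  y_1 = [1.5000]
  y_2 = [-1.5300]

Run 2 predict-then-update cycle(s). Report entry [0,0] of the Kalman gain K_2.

step 1: x^-=[1.6400]  P^-=[0.9200]  H_jac=[3.2800]  S=[10.3077]  K=[0.2928]  nu=[-1.1896]  x^+=[1.2917]  P^+=[0.0366]
step 2: x^-=[1.2917]  P^-=[0.2366]  H_jac=[2.5835]  S=[1.9891]  K=[0.3073]  nu=[-3.1986]  x^+=[0.3088]  P^+=[0.0488]

K[0,0] = 0.3073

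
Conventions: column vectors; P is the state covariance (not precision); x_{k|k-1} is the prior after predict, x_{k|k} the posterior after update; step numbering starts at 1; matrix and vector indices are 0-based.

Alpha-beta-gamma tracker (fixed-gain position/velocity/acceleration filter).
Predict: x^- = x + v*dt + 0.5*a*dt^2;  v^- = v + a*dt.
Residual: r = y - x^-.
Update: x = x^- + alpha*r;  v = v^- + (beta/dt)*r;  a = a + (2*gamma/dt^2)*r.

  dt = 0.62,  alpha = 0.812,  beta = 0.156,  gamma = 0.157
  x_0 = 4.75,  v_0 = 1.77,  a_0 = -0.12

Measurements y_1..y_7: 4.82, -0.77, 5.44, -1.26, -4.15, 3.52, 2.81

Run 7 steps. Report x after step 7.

step 1: x_pred=5.8243  r=-1.0043  x^+=5.0088  v^+=1.4429  a^+=-0.9404
step 2: x_pred=5.7227  r=-6.4927  x^+=0.4506  v^+=-0.7738  a^+=-6.2440
step 3: x_pred=-1.2292  r=6.6692  x^+=4.1862  v^+=-2.9670  a^+=-0.7962
step 4: x_pred=2.1936  r=-3.4536  x^+=-0.6107  v^+=-4.3296  a^+=-3.6173
step 5: x_pred=-3.9903  r=-0.1597  x^+=-4.1200  v^+=-6.6125  a^+=-3.7477
step 6: x_pred=-8.9400  r=12.4600  x^+=1.1775  v^+=-5.8010  a^+=6.4303
step 7: x_pred=-1.1832  r=3.9932  x^+=2.0593  v^+=-0.8094  a^+=9.6922

x_post = 2.0593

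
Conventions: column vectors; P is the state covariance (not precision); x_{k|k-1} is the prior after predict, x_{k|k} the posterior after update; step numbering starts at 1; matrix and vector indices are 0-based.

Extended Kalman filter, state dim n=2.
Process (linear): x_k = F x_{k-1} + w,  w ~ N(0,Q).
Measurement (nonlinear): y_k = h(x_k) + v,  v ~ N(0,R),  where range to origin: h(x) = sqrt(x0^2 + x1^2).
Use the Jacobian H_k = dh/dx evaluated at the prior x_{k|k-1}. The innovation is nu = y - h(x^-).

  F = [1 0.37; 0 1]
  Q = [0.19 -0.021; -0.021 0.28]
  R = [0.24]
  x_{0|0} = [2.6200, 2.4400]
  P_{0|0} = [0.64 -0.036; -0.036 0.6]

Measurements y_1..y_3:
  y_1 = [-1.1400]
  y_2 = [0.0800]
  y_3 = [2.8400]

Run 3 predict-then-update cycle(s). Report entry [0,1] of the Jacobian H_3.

step 1: x^-=[3.5228, 2.4400]  P^-=[0.8855 0.1650; 0.1650 0.8800]  H_jac=[0.8221 0.5694]  S=[1.2782]  K=[0.6430; 0.4981]  nu=[-5.4253]  x^+=[0.0343, -0.2625]  P^+=[0.3570 -0.2444; -0.2444 0.5628]
step 2: x^-=[-0.0629, -0.2625]  P^-=[0.4432 -0.0572; -0.0572 0.8428]  H_jac=[-0.2329 -0.9725]  S=[1.0353]  K=[-0.0460; -0.7789]  nu=[-0.1899]  x^+=[-0.0541, -0.1146]  P^+=[0.4410 -0.0943; -0.0943 0.2148]
step 3: x^-=[-0.0965, -0.1146]  P^-=[0.5907 -0.0358; -0.0358 0.4948]  H_jac=[-0.6443 -0.7648]  S=[0.7393]  K=[-0.4777; -0.4806]  nu=[2.6902]  x^+=[-1.3817, -1.4076]  P^+=[0.4219 -0.2055; -0.2055 0.3240]

H_jac[0,1] = -0.7648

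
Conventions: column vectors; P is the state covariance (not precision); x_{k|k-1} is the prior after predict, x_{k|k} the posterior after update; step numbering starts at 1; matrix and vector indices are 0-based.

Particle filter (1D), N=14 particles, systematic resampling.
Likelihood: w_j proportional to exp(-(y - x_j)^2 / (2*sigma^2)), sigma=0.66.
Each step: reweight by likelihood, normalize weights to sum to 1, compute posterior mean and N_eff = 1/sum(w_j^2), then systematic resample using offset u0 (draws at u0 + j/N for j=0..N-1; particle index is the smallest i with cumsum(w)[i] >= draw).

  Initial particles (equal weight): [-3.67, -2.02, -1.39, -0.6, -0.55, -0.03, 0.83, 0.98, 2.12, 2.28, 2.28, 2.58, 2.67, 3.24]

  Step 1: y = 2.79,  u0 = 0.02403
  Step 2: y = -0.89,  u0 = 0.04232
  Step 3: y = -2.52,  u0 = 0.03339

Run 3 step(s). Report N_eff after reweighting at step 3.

step 1: w=[0.0000, 0.0000, 0.0000, 0.0000, 0.0000, 0.0000, 0.0025, 0.0048, 0.1233, 0.1532, 0.1532, 0.1963, 0.2031, 0.1636]  mean=2.5455  Neff=5.9276  idx=[8, 8, 9, 9, 10, 10, 11, 11, 11, 12, 12, 12, 13, 13]
step 2: w=[0.2914, 0.2914, 0.0937, 0.0937, 0.0937, 0.0937, 0.0095, 0.0095, 0.0095, 0.0046, 0.0046, 0.0046, 0.0000, 0.0000]  mean=2.2008  Neff=4.8708  idx=[0, 0, 0, 0, 1, 1, 1, 1, 2, 3, 3, 4, 5, 7]
step 3: w=[0.1125, 0.1125, 0.1125, 0.1125, 0.1125, 0.1125, 0.1125, 0.1125, 0.0199, 0.0199, 0.0199, 0.0199, 0.0199, 0.0007]  mean=2.1362  Neff=9.6878  idx=[0, 0, 1, 2, 2, 3, 4, 4, 5, 6, 6, 7, 7, 11]

N_eff = 9.6878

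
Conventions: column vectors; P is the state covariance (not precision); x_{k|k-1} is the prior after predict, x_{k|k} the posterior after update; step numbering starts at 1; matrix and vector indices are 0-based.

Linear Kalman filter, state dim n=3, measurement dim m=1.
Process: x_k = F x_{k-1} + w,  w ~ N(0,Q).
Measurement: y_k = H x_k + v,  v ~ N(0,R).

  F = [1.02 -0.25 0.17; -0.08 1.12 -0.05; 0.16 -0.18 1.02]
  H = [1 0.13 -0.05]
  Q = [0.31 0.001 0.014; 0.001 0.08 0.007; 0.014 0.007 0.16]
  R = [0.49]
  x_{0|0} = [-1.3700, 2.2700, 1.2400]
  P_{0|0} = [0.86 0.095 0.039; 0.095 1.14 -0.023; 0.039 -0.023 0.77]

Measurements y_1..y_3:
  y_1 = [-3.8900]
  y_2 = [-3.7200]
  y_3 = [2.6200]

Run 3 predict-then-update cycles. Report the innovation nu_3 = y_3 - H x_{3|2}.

innov = [7.2316]

step 1: x^-=[-1.7541, 2.5900, 0.6370]  P^-=[1.2653 -0.2917 0.3661; -0.2917 1.5033 -0.2847; 0.3661 -0.2847 1.0358]  S=[1.6745]  K=[0.7220; -0.0490; 0.1656]  nu=[-2.4408]  x^+=[-3.5164, 2.7095, 0.2328]  P^+=[0.3923 -0.2325 0.1659; -0.2325 1.4993 -0.2711; 0.1659 -0.2711 0.9898]
step 2: x^-=[-4.2245, 3.3044, -0.8129]  P^-=[1.0396 -0.7952 0.6236; -0.7952 2.0390 -0.7228; 0.6236 -0.7228 1.4155]  S=[1.3079]  K=[0.6920; -0.3777; 0.3509]  nu=[0.0343]  x^+=[-4.2008, 3.2914, -0.8009]  P^+=[0.4133 -0.4534 0.3061; -0.4534 1.8525 -0.5495; 0.3061 -0.5495 1.2545]
step 3: x^-=[-5.2438, 4.0625, -2.0815]  P^-=[1.2761 -1.2203 0.9674; -1.2203 2.5548 -1.1836; 0.9674 -1.1836 1.8636]  S=[1.4153]  K=[0.7554; -0.5858; 0.5090]  nu=[7.2316]  x^+=[0.2188, -0.1735, 1.5993]  P^+=[0.4685 -0.5941 0.4233; -0.5941 2.0692 -0.7616; 0.4233 -0.7616 1.4969]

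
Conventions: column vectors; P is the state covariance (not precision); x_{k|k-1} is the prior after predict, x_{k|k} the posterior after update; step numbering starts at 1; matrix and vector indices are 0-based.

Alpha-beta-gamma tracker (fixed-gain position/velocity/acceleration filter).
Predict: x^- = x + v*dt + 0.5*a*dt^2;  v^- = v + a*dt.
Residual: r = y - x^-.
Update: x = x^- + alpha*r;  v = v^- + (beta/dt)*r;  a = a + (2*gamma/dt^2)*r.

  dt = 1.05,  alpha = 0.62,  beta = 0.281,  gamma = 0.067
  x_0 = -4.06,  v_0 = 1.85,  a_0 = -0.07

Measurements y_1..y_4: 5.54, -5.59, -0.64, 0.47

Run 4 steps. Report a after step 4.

a_post = -0.6943

step 1: x_pred=-2.1561  r=7.6961  x^+=2.6155  v^+=3.8361  a^+=0.8654
step 2: x_pred=7.1205  r=-12.7105  x^+=-0.7600  v^+=1.3432  a^+=-0.6795
step 3: x_pred=0.2758  r=-0.9158  x^+=-0.2920  v^+=0.3847  a^+=-0.7908
step 4: x_pred=-0.3240  r=0.7940  x^+=0.1683  v^+=-0.2331  a^+=-0.6943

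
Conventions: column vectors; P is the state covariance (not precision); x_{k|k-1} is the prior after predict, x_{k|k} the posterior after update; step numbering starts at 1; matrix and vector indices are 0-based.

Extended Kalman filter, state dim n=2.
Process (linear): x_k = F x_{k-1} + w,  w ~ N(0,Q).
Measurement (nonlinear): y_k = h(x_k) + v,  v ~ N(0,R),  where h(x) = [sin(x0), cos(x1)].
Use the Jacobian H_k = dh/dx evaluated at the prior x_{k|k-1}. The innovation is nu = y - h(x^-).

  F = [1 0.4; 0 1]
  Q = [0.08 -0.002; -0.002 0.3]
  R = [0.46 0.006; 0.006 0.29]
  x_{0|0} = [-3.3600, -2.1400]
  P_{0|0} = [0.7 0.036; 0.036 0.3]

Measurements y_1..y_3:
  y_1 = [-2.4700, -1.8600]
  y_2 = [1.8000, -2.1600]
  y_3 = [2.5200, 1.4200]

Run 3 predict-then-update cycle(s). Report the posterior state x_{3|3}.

step 1: x^-=[-4.2160, -2.1400]  P^-=[0.8568 0.1540; 0.1540 0.6000]  H_jac=[-0.4763 0.0000; 0.0000 0.8423]  S=[0.6543 -0.0558; -0.0558 0.7157]  K=[-0.6122 0.1335; -0.0522 0.7021]  nu=[-3.3493, -1.3210]  x^+=[-2.3418, -2.8925]  P^+=[0.5897 0.0416; 0.0416 0.2413]
step 2: x^-=[-3.4988, -2.8925]  P^-=[0.7416 0.1361; 0.1361 0.5413]  H_jac=[-0.9369 0.0000; 0.0000 0.2465]  S=[1.1109 -0.0254; -0.0254 0.3229]  K=[-0.6241 0.0548; -0.1055 0.4050]  nu=[1.4503, -1.1909]  x^+=[-4.4693, -3.5278]  P^+=[0.3061 0.0492; 0.0492 0.4738]
step 3: x^-=[-5.8804, -3.5278]  P^-=[0.5013 0.2368; 0.2368 0.7738]  H_jac=[0.9200 0.0000; 0.0000 -0.3767]  S=[0.8843 -0.0761; -0.0761 0.3998]  K=[0.5107 -0.1259; 0.1867 -0.6936]  nu=[2.1280, 2.3463]  x^+=[-5.0891, -4.7581]  P^+=[0.2545 0.0888; 0.0888 0.5310]

x_post = [-5.0891, -4.7581]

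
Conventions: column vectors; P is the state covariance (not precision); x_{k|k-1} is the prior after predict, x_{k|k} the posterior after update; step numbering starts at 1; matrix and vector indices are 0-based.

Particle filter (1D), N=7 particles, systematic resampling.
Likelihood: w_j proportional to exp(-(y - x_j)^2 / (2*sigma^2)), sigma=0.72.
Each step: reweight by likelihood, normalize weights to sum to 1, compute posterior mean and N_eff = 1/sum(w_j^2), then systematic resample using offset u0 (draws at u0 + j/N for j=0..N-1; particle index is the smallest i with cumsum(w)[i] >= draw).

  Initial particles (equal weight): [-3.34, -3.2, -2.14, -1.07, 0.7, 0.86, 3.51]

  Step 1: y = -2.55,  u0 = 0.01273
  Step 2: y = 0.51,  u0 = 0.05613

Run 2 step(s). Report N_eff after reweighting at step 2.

N_eff = 3.0082

step 1: w=[0.2508, 0.3046, 0.3893, 0.0554, 0.0000, 0.0000, 0.0000]  mean=-2.7045  Neff=3.2232  idx=[0, 0, 1, 1, 2, 2, 2]
step 2: w=[0.0002, 0.0002, 0.0005, 0.0005, 0.3329, 0.3329, 0.3329]  mean=-2.1415  Neff=3.0082  idx=[4, 4, 5, 5, 5, 6, 6]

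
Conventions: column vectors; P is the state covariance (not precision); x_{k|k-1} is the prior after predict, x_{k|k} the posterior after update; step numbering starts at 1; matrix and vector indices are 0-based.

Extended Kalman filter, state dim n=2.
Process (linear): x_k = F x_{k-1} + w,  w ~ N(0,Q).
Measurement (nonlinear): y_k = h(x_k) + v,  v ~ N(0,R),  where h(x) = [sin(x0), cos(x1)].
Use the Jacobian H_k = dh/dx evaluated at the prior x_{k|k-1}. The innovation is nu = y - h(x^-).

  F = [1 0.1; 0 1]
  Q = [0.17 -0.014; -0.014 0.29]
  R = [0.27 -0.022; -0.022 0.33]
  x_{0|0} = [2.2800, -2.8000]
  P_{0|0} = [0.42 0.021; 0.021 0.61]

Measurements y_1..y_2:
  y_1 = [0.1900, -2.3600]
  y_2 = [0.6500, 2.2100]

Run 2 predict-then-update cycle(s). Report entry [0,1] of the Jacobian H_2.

step 1: x^-=[2.0000, -2.8000]  P^-=[0.6003 0.0680; 0.0680 0.9000]  H_jac=[-0.4161 0.0000; 0.0000 0.3350]  S=[0.3740 -0.0315; -0.0315 0.4310]  K=[-0.6677 0.0041; -0.0169 0.6983]  nu=[-0.7193, -1.4178]  x^+=[2.4745, -3.7779]  P^+=[0.4334 0.0479; 0.0479 0.6890]
step 2: x^-=[2.0967, -3.7779]  P^-=[0.6199 0.1028; 0.1028 0.9790]  H_jac=[-0.5020 0.0000; 0.0000 -0.5942]  S=[0.4262 0.0087; 0.0087 0.6757]  K=[-0.7284 -0.0811; -0.1036 -0.8596]  nu=[-0.2149, 3.0143]  x^+=[2.0089, -6.3468]  P^+=[0.3883 0.0180; 0.0180 0.4736]

H_jac[0,1] = 0.0000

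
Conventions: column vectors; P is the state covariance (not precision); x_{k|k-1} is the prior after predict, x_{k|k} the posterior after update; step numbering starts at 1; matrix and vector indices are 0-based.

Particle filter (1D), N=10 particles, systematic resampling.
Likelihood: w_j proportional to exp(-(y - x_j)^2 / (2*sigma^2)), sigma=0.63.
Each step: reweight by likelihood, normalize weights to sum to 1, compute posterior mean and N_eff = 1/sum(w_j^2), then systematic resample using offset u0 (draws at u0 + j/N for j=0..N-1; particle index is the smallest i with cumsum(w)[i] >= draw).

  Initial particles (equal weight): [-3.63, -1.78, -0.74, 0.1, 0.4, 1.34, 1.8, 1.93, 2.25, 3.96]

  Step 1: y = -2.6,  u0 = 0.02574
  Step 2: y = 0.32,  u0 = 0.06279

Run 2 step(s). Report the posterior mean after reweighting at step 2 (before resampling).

step 1: w=[0.3731, 0.6086, 0.0182, 0.0001, 0.0000, 0.0000, 0.0000, 0.0000, 0.0000, 0.0000]  mean=-2.4510  Neff=1.9612  idx=[0, 0, 0, 0, 1, 1, 1, 1, 1, 1]
step 2: w=[0.0000, 0.0000, 0.0000, 0.0000, 0.1667, 0.1667, 0.1667, 0.1667, 0.1667, 0.1667]  mean=-1.7800  Neff=6.0000  idx=[4, 4, 5, 6, 6, 7, 7, 8, 9, 9]

post_mean = -1.7800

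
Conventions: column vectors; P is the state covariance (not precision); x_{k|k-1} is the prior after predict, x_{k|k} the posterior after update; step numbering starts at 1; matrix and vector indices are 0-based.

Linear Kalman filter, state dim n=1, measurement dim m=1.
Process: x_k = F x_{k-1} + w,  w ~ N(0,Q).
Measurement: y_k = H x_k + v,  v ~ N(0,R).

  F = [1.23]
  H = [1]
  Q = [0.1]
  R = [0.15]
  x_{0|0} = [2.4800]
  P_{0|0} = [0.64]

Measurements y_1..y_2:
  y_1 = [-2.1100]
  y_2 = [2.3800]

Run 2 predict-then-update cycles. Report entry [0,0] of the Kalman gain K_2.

K[0,0] = 0.6659

step 1: x^-=[3.0504]  P^-=[1.0683]  S=[1.2183]  K=[0.8769]  nu=[-5.1604]  x^+=[-1.4746]  P^+=[0.1315]
step 2: x^-=[-1.8138]  P^-=[0.2990]  S=[0.4490]  K=[0.6659]  nu=[4.1938]  x^+=[0.9789]  P^+=[0.0999]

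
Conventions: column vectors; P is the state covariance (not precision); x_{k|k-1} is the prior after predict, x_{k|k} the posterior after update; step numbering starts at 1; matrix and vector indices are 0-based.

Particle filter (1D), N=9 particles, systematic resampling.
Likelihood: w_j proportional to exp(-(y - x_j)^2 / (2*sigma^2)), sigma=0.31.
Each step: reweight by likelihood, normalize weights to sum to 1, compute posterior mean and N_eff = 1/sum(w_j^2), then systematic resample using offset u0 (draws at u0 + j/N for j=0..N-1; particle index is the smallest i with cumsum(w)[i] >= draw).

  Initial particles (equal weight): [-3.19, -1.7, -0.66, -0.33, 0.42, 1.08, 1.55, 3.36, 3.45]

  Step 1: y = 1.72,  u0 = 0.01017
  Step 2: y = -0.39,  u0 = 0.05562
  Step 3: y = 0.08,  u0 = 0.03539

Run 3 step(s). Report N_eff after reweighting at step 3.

step 1: w=[0.0000, 0.0000, 0.0000, 0.0000, 0.0002, 0.1212, 0.8786, 0.0000, 0.0000]  mean=1.4929  Neff=1.2712  idx=[5, 5, 6, 6, 6, 6, 6, 6, 6]
step 2: w=[0.4996, 0.4996, 0.0001, 0.0001, 0.0001, 0.0001, 0.0001, 0.0001, 0.0001]  mean=1.0804  Neff=2.0033  idx=[0, 0, 0, 0, 1, 1, 1, 1, 1]
step 3: w=[0.1111, 0.1111, 0.1111, 0.1111, 0.1111, 0.1111, 0.1111, 0.1111, 0.1111]  mean=1.0800  Neff=9.0000  idx=[0, 1, 2, 3, 4, 5, 6, 7, 8]

N_eff = 9.0000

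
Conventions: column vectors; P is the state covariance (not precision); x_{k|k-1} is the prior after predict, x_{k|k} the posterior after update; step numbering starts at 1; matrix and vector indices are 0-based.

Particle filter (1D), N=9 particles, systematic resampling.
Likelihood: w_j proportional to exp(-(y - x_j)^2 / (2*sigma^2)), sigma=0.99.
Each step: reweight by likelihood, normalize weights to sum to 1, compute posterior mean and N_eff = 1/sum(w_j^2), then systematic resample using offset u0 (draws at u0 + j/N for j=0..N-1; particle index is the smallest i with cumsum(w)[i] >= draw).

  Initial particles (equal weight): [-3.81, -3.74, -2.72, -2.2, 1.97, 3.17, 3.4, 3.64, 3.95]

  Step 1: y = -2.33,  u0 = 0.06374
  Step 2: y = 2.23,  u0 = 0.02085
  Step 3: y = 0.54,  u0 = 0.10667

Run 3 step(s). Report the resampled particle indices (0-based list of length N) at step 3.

step 1: w=[0.1255, 0.1391, 0.3550, 0.3803, 0.0000, 0.0000, 0.0000, 0.0000, 0.0000]  mean=-2.8008  Neff=3.2702  idx=[0, 1, 2, 2, 2, 2, 3, 3, 3]
step 2: w=[0.0001, 0.0001, 0.0249, 0.0249, 0.0249, 0.0249, 0.3001, 0.3001, 0.3001]  mean=-2.2521  Neff=3.6685  idx=[2, 6, 6, 6, 7, 7, 7, 8, 8]
step 3: w=[0.0248, 0.1219, 0.1219, 0.1219, 0.1219, 0.1219, 0.1219, 0.1219, 0.1219]  mean=-2.2129  Neff=8.3690  idx=[1, 2, 3, 4, 5, 6, 7, 8, 8]

resampled_idx = [1, 2, 3, 4, 5, 6, 7, 8, 8]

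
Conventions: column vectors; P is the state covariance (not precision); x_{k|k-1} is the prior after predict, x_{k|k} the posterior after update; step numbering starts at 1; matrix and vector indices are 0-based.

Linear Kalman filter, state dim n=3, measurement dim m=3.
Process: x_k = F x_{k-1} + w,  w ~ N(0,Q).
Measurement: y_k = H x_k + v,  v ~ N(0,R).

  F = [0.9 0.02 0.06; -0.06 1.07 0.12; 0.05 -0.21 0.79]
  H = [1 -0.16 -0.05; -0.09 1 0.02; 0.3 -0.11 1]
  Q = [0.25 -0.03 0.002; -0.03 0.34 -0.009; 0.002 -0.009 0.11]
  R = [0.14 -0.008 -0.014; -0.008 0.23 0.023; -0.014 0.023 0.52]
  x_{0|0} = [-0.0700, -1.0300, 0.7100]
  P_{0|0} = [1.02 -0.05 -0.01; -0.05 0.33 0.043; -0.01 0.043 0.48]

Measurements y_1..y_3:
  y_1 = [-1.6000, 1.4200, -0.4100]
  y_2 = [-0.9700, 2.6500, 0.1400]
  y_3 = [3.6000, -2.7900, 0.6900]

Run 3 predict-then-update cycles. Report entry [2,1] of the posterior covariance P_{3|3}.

step 1: x^-=[-0.0410, -1.0127, 0.7737]  P^-=[1.0753 -0.1208 0.0717; -0.1208 0.7460 -0.0083; 0.0717 -0.0083 0.4127]  S=[1.2668 -0.3449 0.3920; -0.3449 1.0060 -0.1316; 0.3920 -0.1316 1.0913]  K=[0.8629 0.0907 0.0744; 0.0276 0.7571 -0.0346; -0.0870 0.0203 0.4324]  nu=[-1.6823, 2.4135, -1.2828]  x^+=[-1.3692, 0.8126, 0.4143]  P^+=[0.1231 0.0269 -0.0053; 0.0269 0.1753 0.0102; -0.0053 0.0102 0.2292]
step 2: x^-=[-1.1912, 1.0014, 0.0881]  P^-=[0.3510 -0.0053 0.0089; -0.0053 0.5437 -0.0166; 0.0089 -0.0166 0.2567]  S=[0.5061 -0.1311 0.1002; -0.1311 0.7769 -0.0601; 0.1002 -0.0601 0.8242]  K=[0.7022 0.0759 0.0594; 0.0090 0.6981 -0.0448; -0.0674 -0.0021 0.3250]  nu=[0.3858, 1.5397, 0.5194]  x^+=[-0.7726, 2.0564, 0.2277]  P^+=[0.1002 0.0223 -0.0048; 0.0223 0.1614 0.0037; -0.0048 0.0037 0.1717]
step 3: x^-=[-0.6406, 2.2740, -0.2906]  P^-=[0.3321 -0.0095 0.0064; -0.0095 0.5258 -0.0246; 0.0064 -0.0246 0.2225]  S=[0.4882 -0.1304 0.0953; -0.1304 0.7592 -0.0674; 0.0953 -0.0674 0.7886]  K=[0.6907 0.0721 0.0584; 0.0046 0.6893 -0.0498; -0.0624 -0.0119 0.2945]  nu=[4.5899, -5.1158, 1.4229]  x^+=[2.2439, -1.3022, -0.0971]  P^+=[0.0985 0.0214 -0.0048; 0.0214 0.1593 0.0010; -0.0048 0.0010 0.1553]

P_post[2,1] = 0.0010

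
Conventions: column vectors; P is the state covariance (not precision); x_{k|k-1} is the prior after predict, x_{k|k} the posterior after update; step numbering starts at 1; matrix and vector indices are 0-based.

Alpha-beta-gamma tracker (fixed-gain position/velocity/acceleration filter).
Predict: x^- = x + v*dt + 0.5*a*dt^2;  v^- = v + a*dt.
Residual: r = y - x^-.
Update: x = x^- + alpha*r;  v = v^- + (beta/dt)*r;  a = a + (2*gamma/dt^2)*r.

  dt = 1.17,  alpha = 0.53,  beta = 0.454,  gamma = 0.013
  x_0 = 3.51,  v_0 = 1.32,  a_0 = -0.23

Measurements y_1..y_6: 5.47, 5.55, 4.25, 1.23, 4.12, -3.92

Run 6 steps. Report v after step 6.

v_post = -3.1391

step 1: x_pred=4.8970  r=0.5730  x^+=5.2007  v^+=1.2733  a^+=-0.2191
step 2: x_pred=6.5404  r=-0.9904  x^+=6.0155  v^+=0.6326  a^+=-0.2379
step 3: x_pred=6.5928  r=-2.3428  x^+=5.3511  v^+=-0.5549  a^+=-0.2824
step 4: x_pred=4.5086  r=-3.2786  x^+=2.7709  v^+=-2.1575  a^+=-0.3447
step 5: x_pred=0.0107  r=4.1093  x^+=2.1886  v^+=-0.9663  a^+=-0.2666
step 6: x_pred=0.8756  r=-4.7956  x^+=-1.6661  v^+=-3.1391  a^+=-0.3577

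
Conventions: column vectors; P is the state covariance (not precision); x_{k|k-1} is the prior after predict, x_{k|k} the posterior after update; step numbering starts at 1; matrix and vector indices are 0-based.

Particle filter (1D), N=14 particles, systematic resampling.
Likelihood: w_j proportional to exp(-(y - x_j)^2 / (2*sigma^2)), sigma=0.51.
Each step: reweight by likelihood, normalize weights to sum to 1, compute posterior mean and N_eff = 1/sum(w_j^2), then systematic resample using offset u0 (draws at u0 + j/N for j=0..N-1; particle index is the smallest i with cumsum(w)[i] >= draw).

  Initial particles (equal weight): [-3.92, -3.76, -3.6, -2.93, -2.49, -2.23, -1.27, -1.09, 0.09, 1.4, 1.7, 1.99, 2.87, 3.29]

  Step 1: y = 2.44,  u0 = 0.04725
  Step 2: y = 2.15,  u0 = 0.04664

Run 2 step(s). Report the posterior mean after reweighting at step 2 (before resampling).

post_mean = 2.1037

step 1: w=[0.0000, 0.0000, 0.0000, 0.0000, 0.0000, 0.0000, 0.0000, 0.0000, 0.0000, 0.0595, 0.1660, 0.3224, 0.3335, 0.1186]  mean=2.3544  Neff=3.8418  idx=[9, 10, 10, 11, 11, 11, 11, 11, 12, 12, 12, 12, 13, 13]
step 2: w=[0.0419, 0.0837, 0.0837, 0.1176, 0.1176, 0.1176, 0.1176, 0.1176, 0.0456, 0.0456, 0.0456, 0.0456, 0.0102, 0.0102]  mean=2.1037  Neff=10.7025  idx=[1, 1, 2, 3, 4, 4, 5, 5, 6, 7, 7, 8, 10, 11]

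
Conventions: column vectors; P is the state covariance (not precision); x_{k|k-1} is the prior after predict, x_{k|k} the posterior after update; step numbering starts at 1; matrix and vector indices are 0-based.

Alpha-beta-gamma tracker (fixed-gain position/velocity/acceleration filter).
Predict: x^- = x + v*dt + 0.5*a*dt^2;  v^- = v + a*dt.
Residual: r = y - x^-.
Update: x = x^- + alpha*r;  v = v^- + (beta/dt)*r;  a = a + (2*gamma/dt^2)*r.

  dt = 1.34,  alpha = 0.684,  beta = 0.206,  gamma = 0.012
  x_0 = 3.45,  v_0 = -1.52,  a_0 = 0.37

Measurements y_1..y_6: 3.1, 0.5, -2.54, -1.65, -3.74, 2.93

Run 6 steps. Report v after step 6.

v_post = 1.3347

step 1: x_pred=1.7454  r=1.3546  x^+=2.6719  v^+=-0.8160  a^+=0.3881
step 2: x_pred=1.9270  r=-1.4270  x^+=0.9509  v^+=-0.5153  a^+=0.3690
step 3: x_pred=0.5918  r=-3.1318  x^+=-1.5504  v^+=-0.5022  a^+=0.3272
step 4: x_pred=-1.9296  r=0.2796  x^+=-1.7384  v^+=-0.0208  a^+=0.3309
step 5: x_pred=-1.4692  r=-2.2708  x^+=-3.0224  v^+=0.0735  a^+=0.3006
step 6: x_pred=-2.6541  r=5.5841  x^+=1.1654  v^+=1.3347  a^+=0.3752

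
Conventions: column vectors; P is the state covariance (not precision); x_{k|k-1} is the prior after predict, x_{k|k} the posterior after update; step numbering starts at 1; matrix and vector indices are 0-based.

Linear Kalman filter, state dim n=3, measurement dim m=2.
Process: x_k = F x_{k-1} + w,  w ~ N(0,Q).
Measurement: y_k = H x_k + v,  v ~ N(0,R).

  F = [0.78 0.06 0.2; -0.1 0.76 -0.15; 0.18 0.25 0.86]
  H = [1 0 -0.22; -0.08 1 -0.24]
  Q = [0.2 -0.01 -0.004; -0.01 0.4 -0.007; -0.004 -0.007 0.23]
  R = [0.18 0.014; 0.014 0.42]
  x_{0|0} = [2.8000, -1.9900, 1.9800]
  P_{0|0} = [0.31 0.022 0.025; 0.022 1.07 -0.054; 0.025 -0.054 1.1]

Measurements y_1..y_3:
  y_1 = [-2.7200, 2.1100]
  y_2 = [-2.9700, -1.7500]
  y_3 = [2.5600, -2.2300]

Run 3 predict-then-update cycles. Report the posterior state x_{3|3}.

x_post = [1.6258, -1.2125, 2.0047]

step 1: x^-=[2.4606, -2.0894, 1.7093]  P^-=[0.4450 -0.0166 0.2615; -0.0166 1.0556 0.0152; 0.2615 0.0152 1.1070]  S=[0.5635 -0.0413; -0.0413 1.5476]  K=[0.6835 -0.0561; 0.0144 0.6810; 0.0190 -0.1749]  nu=[-4.8046, 4.8065]  x^+=[-1.0928, 1.1143, 0.7773]  P^+=[0.1737 0.0561 0.2340; 0.0561 0.3386 0.1997; 0.2340 0.1997 1.0592]
step 2: x^-=[-0.6300, 0.8395, 0.7504]  P^-=[0.4323 -0.0105 0.4049; -0.0105 0.5741 0.0205; 0.4049 0.0205 1.2035]  S=[0.4924 -0.0621; -0.0621 1.0736]  K=[0.6854 -0.0929; 0.0368 0.5331; 0.2510 -0.2656]  nu=[-2.1749, -2.4598]  x^+=[-1.8922, -0.5518, 0.8579]  P^+=[0.1839 0.0527 0.2809; 0.0527 0.2708 0.1757; 0.2809 0.1757 1.0885]
step 3: x^-=[-1.3374, -0.3588, 0.2592]  P^-=[0.4532 -0.0271 0.4404; -0.0271 0.5431 -0.0169; 0.4404 -0.0169 1.2252]  S=[0.4987 -0.0789; -0.0789 1.0659]  K=[0.6975 -0.1070; 0.0351 0.5179; 0.2946 -0.3030]  nu=[3.9545, -1.9160]  x^+=[1.6258, -1.2125, 2.0047]  P^+=[0.1866 0.0480 0.2842; 0.0480 0.2594 0.1564; 0.2842 0.1564 1.0700]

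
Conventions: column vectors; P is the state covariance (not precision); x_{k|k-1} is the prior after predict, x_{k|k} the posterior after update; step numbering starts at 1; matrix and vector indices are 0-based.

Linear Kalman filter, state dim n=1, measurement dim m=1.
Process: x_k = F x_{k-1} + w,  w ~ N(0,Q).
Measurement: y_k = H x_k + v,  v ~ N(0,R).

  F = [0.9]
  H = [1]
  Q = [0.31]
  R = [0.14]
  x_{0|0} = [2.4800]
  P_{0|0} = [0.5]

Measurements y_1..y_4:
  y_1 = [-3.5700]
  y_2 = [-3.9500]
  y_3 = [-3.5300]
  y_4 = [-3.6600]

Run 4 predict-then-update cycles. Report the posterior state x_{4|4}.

x_post = [-3.5121]

step 1: x^-=[2.2320]  P^-=[0.7150]  S=[0.8550]  K=[0.8363]  nu=[-5.8020]  x^+=[-2.6200]  P^+=[0.1171]
step 2: x^-=[-2.3580]  P^-=[0.4048]  S=[0.5448]  K=[0.7430]  nu=[-1.5920]  x^+=[-3.5409]  P^+=[0.1040]
step 3: x^-=[-3.1868]  P^-=[0.3943]  S=[0.5343]  K=[0.7380]  nu=[-0.3432]  x^+=[-3.4401]  P^+=[0.1033]
step 4: x^-=[-3.0961]  P^-=[0.3937]  S=[0.5337]  K=[0.7377]  nu=[-0.5639]  x^+=[-3.5121]  P^+=[0.1033]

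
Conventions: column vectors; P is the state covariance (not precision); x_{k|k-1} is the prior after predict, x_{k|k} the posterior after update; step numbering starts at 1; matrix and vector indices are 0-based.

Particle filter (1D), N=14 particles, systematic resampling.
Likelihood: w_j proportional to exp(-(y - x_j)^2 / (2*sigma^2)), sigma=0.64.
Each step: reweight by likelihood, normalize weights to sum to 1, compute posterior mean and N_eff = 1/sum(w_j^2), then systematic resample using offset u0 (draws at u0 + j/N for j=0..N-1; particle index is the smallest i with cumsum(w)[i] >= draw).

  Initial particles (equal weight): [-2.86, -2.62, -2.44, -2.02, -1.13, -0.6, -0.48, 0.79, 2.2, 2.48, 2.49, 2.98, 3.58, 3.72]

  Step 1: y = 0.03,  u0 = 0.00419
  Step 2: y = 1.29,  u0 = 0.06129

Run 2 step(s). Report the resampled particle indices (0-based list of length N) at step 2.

step 1: w=[0.0000, 0.0001, 0.0003, 0.0029, 0.0947, 0.3016, 0.3564, 0.2419, 0.0016, 0.0003, 0.0003, 0.0000, 0.0000, 0.0000]  mean=-0.2698  Neff=3.5036  idx=[4, 4, 5, 5, 5, 5, 6, 6, 6, 6, 6, 7, 7, 7]
step 2: w=[0.0003, 0.0003, 0.0054, 0.0054, 0.0054, 0.0054, 0.0092, 0.0092, 0.0092, 0.0092, 0.0092, 0.3106, 0.3106, 0.3106]  mean=0.7004  Neff=3.4488  idx=[10, 11, 11, 11, 11, 12, 12, 12, 12, 13, 13, 13, 13, 13]

resampled_idx = [10, 11, 11, 11, 11, 12, 12, 12, 12, 13, 13, 13, 13, 13]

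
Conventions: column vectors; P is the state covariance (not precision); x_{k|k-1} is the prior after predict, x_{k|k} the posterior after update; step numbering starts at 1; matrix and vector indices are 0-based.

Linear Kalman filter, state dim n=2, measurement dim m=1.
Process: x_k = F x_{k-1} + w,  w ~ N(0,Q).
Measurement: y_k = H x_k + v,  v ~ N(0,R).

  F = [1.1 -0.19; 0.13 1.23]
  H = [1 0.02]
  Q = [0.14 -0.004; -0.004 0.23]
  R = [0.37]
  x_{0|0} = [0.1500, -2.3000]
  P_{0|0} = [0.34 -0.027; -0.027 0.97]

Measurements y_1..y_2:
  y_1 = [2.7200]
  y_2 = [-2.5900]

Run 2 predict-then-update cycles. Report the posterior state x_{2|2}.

step 1: x^-=[0.6020, -2.8095]  P^-=[0.5977 -0.2179; -0.2179 1.6946]  S=[0.9597]  K=[0.6183; -0.1918]  nu=[2.1742]  x^+=[1.9463, -3.2265]  P^+=[0.2308 -0.1041; -0.1041 1.6593]
step 2: x^-=[2.7539, -3.7155]  P^-=[0.5228 -0.4971; -0.4971 2.7110]  S=[0.8740]  K=[0.5868; -0.5068]  nu=[-5.2696]  x^+=[-0.3382, -1.0451]  P^+=[0.2219 -0.2372; -0.2372 2.4866]

x_post = [-0.3382, -1.0451]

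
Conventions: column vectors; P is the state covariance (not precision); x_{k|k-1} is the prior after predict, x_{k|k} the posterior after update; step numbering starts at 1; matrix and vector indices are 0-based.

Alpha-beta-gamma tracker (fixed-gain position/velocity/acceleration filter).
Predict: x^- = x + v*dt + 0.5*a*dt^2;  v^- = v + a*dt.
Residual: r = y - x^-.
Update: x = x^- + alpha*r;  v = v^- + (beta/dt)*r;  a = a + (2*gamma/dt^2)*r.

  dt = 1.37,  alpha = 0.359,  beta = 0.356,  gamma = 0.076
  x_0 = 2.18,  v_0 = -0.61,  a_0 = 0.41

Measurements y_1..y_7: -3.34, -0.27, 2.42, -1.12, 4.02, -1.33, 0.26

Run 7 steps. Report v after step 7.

v_post = -0.0553

step 1: x_pred=1.7291  r=-5.0691  x^+=-0.0907  v^+=-1.3655  a^+=-0.0005
step 2: x_pred=-1.9620  r=1.6920  x^+=-1.3546  v^+=-0.9266  a^+=0.1365
step 3: x_pred=-2.4958  r=4.9158  x^+=-0.7310  v^+=0.5379  a^+=0.5346
step 4: x_pred=0.5075  r=-1.6275  x^+=-0.0768  v^+=0.8474  a^+=0.4028
step 5: x_pred=1.4621  r=2.5579  x^+=2.3804  v^+=2.0639  a^+=0.6100
step 6: x_pred=5.7803  r=-7.1103  x^+=3.2277  v^+=1.0519  a^+=0.0341
step 7: x_pred=4.7008  r=-4.4408  x^+=3.1066  v^+=-0.0553  a^+=-0.3255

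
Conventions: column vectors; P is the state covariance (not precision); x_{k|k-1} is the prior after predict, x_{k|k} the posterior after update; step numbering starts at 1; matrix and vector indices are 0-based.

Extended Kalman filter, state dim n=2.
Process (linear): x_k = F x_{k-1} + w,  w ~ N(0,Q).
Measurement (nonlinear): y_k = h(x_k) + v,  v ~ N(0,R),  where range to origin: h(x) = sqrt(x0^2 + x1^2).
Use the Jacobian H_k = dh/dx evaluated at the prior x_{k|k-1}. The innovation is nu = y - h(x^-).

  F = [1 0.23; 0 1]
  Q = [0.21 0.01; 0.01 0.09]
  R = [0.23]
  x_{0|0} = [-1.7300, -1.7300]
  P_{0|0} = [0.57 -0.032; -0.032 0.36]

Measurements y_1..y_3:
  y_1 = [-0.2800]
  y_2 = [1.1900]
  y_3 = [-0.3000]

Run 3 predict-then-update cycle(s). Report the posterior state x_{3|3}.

step 1: x^-=[-2.1279, -1.7300]  P^-=[0.7843 0.0608; 0.0608 0.4500]  H_jac=[-0.7759 -0.6308]  S=[0.9408]  K=[-0.6876; -0.3519]  nu=[-3.0224]  x^+=[-0.0496, -0.6665]  P^+=[0.3395 -0.1668; -0.1668 0.3335]
step 2: x^-=[-0.2029, -0.6665]  P^-=[0.4904 -0.0801; -0.0801 0.4235]  H_jac=[-0.2912 -0.9567]  S=[0.6145]  K=[-0.1076; -0.6213]  nu=[0.4933]  x^+=[-0.2560, -0.9730]  P^+=[0.4833 -0.1212; -0.1212 0.1863]
step 3: x^-=[-0.4797, -0.9730]  P^-=[0.6473 -0.0684; -0.0684 0.2763]  H_jac=[-0.4422 -0.8969]  S=[0.5246]  K=[-0.4288; -0.4147]  nu=[-1.3848]  x^+=[0.1141, -0.3987]  P^+=[0.5509 -0.1617; -0.1617 0.1861]

x_post = [0.1141, -0.3987]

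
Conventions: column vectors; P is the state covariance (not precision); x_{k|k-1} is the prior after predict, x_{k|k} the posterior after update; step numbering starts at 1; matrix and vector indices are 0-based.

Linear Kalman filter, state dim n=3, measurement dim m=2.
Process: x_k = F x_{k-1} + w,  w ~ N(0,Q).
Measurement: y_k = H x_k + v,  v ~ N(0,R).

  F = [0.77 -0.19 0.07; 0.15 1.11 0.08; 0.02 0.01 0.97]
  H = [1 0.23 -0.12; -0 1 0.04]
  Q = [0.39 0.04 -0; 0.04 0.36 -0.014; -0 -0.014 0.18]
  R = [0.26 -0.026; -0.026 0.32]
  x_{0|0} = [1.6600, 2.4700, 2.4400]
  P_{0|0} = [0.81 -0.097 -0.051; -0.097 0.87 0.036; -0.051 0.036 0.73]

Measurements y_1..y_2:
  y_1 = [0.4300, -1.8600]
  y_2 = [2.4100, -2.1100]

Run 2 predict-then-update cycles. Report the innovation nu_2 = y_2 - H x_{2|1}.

innov = [1.7667, -1.3604]

step 1: x^-=[0.9797, 3.1859, 2.4247]  P^-=[0.9272 -0.1274 0.0152; -0.1274 1.4277 0.0837; 0.0152 0.0837 0.8659]  S=[1.2083 0.1621; 0.1621 1.7558]  K=[0.7607 -0.1425; 0.0492 0.8105; -0.0673 0.0736]  nu=[-0.9915, -5.1429]  x^+=[0.9582, -1.0312, 2.1128]  P^+=[0.2275 -0.0688 0.0849; -0.0688 0.2584 -0.0088; 0.0849 -0.0088 0.8526]
step 2: x^-=[1.0816, -0.8319, 2.0583]  P^-=[0.5679 -0.0347 0.1258; -0.0347 0.6666 0.0571; 0.1258 0.0571 0.9854]  S=[0.8280 0.0866; 0.0866 0.9927]  K=[0.6672 -0.0881; 0.0651 0.6681; 0.0149 0.0959]  nu=[1.7667, -1.3604]  x^+=[2.3801, -1.6258, 1.9541]  P^+=[0.2018 -0.0504 0.1205; -0.0504 0.2124 -0.0087; 0.1205 -0.0087 0.9758]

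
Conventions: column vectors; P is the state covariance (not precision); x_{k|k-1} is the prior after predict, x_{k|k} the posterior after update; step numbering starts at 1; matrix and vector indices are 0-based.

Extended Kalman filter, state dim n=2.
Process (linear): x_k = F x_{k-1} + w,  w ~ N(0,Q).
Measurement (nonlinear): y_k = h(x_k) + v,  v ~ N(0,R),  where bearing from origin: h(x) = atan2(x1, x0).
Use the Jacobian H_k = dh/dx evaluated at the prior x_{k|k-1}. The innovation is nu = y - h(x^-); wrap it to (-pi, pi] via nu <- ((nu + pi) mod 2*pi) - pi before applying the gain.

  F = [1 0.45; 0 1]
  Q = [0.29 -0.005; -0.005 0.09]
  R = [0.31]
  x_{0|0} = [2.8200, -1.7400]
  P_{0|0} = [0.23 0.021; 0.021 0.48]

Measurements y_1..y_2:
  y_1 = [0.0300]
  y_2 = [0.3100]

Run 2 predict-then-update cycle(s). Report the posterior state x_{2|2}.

x_post = [2.5225, -0.8396]

step 1: x^-=[2.0370, -1.7400]  P^-=[0.6361 0.2320; 0.2320 0.5700]  H_jac=[0.2424 0.2838]  S=[0.4252]  K=[0.5175; 0.5127]  nu=[0.7369]  x^+=[2.4184, -1.3622]  P^+=[0.5222 0.1192; 0.1192 0.4582]
step 2: x^-=[1.8054, -1.3622]  P^-=[1.0123 0.3204; 0.3204 0.5482]  H_jac=[0.2663 0.3530]  S=[0.5103]  K=[0.7498; 0.5464]  nu=[0.9564]  x^+=[2.5225, -0.8396]  P^+=[0.7253 0.1113; 0.1113 0.3959]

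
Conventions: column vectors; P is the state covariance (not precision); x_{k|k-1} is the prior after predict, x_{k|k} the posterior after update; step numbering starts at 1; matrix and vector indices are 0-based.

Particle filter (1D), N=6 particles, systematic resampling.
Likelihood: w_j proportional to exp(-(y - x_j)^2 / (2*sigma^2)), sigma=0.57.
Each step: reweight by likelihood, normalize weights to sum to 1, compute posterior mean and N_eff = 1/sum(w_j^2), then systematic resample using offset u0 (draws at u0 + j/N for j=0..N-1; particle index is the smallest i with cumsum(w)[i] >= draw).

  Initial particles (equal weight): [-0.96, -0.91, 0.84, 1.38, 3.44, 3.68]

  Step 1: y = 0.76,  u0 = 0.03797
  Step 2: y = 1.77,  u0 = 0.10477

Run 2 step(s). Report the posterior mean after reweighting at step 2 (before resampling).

post_mean = 1.1638

step 1: w=[0.0067, 0.0087, 0.6315, 0.3530, 0.0000, 0.0000]  mean=1.0033  Neff=1.9099  idx=[2, 2, 2, 2, 3, 3]
step 2: w=[0.1001, 0.1001, 0.1001, 0.1001, 0.2998, 0.2998]  mean=1.1638  Neff=4.5487  idx=[1, 2, 4, 4, 5, 5]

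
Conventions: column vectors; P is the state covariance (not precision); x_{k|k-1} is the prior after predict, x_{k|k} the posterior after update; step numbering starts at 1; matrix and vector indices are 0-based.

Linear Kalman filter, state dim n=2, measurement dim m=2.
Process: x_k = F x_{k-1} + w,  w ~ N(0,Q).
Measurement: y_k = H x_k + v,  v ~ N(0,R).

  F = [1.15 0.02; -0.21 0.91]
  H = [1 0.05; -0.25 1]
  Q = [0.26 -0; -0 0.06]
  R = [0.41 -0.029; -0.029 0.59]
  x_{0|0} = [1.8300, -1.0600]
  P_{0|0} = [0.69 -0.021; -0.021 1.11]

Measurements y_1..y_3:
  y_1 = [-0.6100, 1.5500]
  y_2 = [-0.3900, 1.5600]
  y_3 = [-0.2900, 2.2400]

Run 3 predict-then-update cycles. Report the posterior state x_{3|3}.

x_post = [-0.4753, 1.2675]

step 1: x^-=[2.0833, -1.3489]  P^-=[1.1720 -0.1683; -0.1683 1.0176]  S=[1.5677 -0.4373; -0.4373 1.7651]  K=[0.7190 -0.0832; 0.0995 0.6250]  nu=[-2.6259, 3.4197]  x^+=[-0.0893, 0.5274]  P^+=[0.2970 0.0043; 0.0043 0.3670]
step 2: x^-=[-0.0921, 0.4987]  P^-=[0.6531 -0.0606; -0.0606 0.3753]  S=[1.0580 -0.2333; -0.2333 1.0364]  K=[0.5964 -0.0817; 0.0459 0.3871]  nu=[-0.3228, 1.0383]  x^+=[-0.3695, 0.8858]  P^+=[0.2471 -0.0037; -0.0037 0.2261]
step 3: x^-=[-0.4072, 0.8836]  P^-=[0.5867 -0.0594; -0.0594 0.2596]  S=[0.9914 -0.2214; -0.2214 0.9160]  K=[0.5693 -0.0874; 0.0212 0.3047]  nu=[0.0730, 1.2546]  x^+=[-0.4753, 1.2675]  P^+=[0.2364 -0.0090; -0.0090 0.1769]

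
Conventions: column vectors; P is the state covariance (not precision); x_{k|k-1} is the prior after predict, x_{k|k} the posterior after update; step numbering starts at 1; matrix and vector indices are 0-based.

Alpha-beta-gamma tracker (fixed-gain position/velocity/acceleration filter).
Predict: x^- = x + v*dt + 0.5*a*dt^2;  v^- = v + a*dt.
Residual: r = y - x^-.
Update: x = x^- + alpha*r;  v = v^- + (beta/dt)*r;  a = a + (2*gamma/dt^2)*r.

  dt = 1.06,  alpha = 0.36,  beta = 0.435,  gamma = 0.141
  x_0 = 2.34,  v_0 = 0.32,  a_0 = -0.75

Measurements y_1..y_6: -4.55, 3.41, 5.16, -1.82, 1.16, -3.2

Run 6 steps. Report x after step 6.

step 1: x_pred=2.2578  r=-6.8079  x^+=-0.1930  v^+=-3.2688  a^+=-2.4586
step 2: x_pred=-5.0391  r=8.4491  x^+=-1.9975  v^+=-2.4076  a^+=-0.3381
step 3: x_pred=-4.7394  r=9.8994  x^+=-1.1756  v^+=1.2966  a^+=2.1465
step 4: x_pred=1.4046  r=-3.2246  x^+=0.2437  v^+=2.2485  a^+=1.3372
step 5: x_pred=3.3784  r=-2.2184  x^+=2.5798  v^+=2.7555  a^+=0.7804
step 6: x_pred=5.9391  r=-9.1391  x^+=2.6490  v^+=-0.1677  a^+=-1.5133

x_post = 2.6490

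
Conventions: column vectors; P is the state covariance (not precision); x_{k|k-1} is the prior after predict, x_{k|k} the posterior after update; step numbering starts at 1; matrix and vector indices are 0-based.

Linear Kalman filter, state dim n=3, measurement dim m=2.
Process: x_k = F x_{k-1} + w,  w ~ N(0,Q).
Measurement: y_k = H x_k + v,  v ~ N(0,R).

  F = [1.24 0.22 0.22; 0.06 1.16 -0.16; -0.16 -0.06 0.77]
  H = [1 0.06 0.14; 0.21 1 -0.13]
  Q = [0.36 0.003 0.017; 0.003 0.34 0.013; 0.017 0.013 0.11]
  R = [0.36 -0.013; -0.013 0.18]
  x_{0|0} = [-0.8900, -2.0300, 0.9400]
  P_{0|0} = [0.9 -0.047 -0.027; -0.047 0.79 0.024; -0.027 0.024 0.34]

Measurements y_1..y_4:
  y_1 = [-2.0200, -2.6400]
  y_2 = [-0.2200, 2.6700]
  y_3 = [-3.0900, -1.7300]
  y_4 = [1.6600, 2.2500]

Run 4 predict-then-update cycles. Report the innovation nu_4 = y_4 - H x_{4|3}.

step 1: x^-=[-1.3434, -2.5586, 0.9880]  P^-=[1.7605 0.2017 -0.1303; 0.2017 1.4000 -0.0639; -0.1303 -0.0639 0.3410]  S=[2.1188 0.6434; 0.6434 1.7719]  K=[0.8173 0.0353; -0.1326 0.8669; -0.0197 -0.0694]  nu=[-0.6614, 0.3292]  x^+=[-1.8723, -2.1855, 0.9782]  P^+=[0.3060 -0.0757 -0.0549; -0.0757 0.1791 0.0422; -0.0549 0.0422 0.3299]
step 2: x^-=[-2.5873, -2.8041, 1.1839]  P^-=[0.7880 -0.0305 -0.0258; -0.0305 0.5655 0.0054; -0.0258 0.0054 0.3223]  S=[1.1455 0.1529; 0.1529 0.7728]  K=[0.6771 0.0450; -0.0953 0.7413; 0.0250 -0.0592]  nu=[2.3698, 6.1713]  x^+=[-0.7052, 1.5450, 0.8781]  P^+=[0.2519 -0.0584 -0.0372; -0.0584 0.1519 0.0383; -0.0372 0.0383 0.3193]
step 3: x^-=[-0.3414, 1.6094, 0.6963]  P^-=[0.7216 -0.0202 -0.0027; -0.0202 0.5319 0.0037; -0.0027 0.0037 0.3108]  S=[1.0865 0.1451; 0.1451 0.7396]  K=[0.6561 0.0493; -0.0862 0.7296; 0.0457 -0.0594]  nu=[-2.9427, -3.1771]  x^+=[-2.4288, -0.4551, 0.7506]  P^+=[0.2427 -0.0542 -0.0278; -0.0542 0.1483 0.0344; -0.0278 0.0344 0.3067]
step 4: x^-=[-2.9467, -0.7937, 0.9939]  P^-=[0.7138 -0.0179 0.0046; -0.0179 0.5285 0.0019; 0.0046 0.0019 0.3012]  S=[1.0808 0.1448; 0.1448 0.7368]  K=[0.6534 0.0499; -0.0846 0.7285; 0.0513 -0.0593]  nu=[4.5152, 3.7917]  x^+=[0.1927, 1.5866, 1.0007]  P^+=[0.2411 -0.0533 -0.0242; -0.0533 0.1476 0.0323; -0.0242 0.0323 0.2967]

innov = [4.5152, 3.7917]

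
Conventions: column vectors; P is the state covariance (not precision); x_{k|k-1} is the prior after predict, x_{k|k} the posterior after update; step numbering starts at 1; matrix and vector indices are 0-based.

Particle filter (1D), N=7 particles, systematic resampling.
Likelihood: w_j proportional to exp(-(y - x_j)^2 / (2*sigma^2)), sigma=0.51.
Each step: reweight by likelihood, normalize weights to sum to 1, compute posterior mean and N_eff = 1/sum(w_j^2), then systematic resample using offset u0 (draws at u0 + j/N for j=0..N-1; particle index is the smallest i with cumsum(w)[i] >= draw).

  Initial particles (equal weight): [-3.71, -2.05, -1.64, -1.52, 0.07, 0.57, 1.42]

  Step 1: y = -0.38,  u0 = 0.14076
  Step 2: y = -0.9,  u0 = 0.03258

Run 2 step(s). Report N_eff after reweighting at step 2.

step 1: w=[0.0000, 0.0047, 0.0477, 0.0830, 0.6843, 0.1782, 0.0020]  mean=-0.0620  Neff=1.9638  idx=[4, 4, 4, 4, 4, 5, 5]
step 2: w=[0.1926, 0.1926, 0.1926, 0.1926, 0.1926, 0.0185, 0.0185]  mean=0.0885  Neff=5.3709  idx=[0, 0, 1, 2, 3, 3, 4]

N_eff = 5.3709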